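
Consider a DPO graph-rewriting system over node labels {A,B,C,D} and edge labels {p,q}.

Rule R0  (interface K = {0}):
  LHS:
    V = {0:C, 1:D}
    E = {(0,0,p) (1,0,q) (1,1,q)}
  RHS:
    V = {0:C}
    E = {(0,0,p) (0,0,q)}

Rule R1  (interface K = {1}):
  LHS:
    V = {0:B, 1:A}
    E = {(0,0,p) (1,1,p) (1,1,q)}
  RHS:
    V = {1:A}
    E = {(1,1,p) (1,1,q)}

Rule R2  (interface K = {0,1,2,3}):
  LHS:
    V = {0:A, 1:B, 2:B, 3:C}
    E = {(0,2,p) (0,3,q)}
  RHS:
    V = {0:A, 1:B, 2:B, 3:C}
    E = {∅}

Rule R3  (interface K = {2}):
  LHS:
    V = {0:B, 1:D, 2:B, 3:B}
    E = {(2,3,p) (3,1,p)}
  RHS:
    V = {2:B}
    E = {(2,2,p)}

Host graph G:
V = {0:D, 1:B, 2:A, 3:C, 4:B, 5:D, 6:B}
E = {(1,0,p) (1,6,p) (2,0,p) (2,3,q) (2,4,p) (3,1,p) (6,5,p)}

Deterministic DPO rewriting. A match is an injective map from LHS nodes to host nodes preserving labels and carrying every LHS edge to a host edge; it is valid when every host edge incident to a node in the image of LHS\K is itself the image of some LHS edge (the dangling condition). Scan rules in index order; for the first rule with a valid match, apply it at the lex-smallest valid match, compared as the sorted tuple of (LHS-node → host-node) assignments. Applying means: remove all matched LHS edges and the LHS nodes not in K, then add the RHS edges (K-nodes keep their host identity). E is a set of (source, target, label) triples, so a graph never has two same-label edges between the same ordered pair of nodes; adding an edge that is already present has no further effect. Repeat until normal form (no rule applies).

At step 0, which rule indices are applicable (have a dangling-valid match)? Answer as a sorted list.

Answer: [R2]

Steps:
R0: no valid match — LHS pattern not found
R1: no valid match — LHS pattern not found
R2: 2 valid matches — {0↦2, 1↦1, 2↦4, 3↦3}, {0↦2, 1↦6, 2↦4, 3↦3}
R3: no valid match — 1 raw match, all fail dangling condition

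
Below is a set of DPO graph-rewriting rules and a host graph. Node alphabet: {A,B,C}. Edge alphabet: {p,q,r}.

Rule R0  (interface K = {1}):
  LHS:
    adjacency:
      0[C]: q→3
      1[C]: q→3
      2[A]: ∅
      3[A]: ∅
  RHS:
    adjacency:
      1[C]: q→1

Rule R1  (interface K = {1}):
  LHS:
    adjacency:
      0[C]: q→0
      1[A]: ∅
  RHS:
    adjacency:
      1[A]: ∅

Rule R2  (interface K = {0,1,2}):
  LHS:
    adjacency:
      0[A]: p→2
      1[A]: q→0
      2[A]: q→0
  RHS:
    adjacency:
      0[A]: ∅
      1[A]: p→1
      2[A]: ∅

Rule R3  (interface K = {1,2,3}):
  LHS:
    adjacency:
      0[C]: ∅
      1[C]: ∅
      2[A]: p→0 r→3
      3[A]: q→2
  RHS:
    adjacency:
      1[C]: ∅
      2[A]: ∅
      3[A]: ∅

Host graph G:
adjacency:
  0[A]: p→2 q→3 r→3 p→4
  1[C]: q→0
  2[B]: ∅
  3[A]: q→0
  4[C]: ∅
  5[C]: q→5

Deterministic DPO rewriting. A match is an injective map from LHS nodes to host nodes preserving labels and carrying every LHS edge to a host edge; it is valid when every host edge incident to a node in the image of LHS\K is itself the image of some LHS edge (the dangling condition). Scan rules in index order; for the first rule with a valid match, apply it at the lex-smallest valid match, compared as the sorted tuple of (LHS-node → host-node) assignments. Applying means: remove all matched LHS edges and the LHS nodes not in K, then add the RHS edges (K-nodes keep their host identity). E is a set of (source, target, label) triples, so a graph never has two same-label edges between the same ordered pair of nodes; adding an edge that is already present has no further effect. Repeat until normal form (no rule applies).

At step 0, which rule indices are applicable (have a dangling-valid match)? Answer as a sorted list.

Answer: [R1,R3]

Rewrite trace:
R0: no valid match — LHS pattern not found
R1: 2 valid matches — {0↦5, 1↦0}, {0↦5, 1↦3}
R2: no valid match — LHS pattern not found
R3: 2 valid matches — {0↦4, 1↦1, 2↦0, 3↦3}, {0↦4, 1↦5, 2↦0, 3↦3}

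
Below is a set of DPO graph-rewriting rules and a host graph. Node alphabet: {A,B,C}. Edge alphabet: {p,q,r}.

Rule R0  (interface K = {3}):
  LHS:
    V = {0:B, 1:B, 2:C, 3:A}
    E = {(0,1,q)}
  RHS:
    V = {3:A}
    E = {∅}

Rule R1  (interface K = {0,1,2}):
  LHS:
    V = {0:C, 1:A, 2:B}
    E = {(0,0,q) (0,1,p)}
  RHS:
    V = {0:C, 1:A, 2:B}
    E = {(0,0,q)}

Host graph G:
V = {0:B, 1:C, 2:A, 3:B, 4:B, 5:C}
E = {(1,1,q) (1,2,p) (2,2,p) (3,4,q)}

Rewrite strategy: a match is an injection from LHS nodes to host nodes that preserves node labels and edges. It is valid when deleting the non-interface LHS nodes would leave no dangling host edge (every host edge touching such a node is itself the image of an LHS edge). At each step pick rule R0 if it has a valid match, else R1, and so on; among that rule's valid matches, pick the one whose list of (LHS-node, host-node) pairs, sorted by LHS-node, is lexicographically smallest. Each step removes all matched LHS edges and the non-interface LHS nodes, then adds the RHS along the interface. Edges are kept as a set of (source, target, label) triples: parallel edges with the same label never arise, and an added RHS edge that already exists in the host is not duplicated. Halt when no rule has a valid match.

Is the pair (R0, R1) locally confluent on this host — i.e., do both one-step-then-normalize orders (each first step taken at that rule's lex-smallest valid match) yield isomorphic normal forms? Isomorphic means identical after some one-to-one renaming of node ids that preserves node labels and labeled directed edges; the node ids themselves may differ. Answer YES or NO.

branch R0-first: apply at {0↦3, 1↦4, 2↦5, 3↦2} → |E|=3, then 1 more step(s) → NF |V|=3 |E|=2 V={0:B, 1:C, 2:A} E=1-q->1 2-p->2
branch R1-first: apply at {0↦1, 1↦2, 2↦0} → |E|=3, then 1 more step(s) → NF |V|=3 |E|=2 V={0:B, 1:C, 2:A} E=1-q->1 2-p->2
graphs isomorphic (equal up to label-preserving node renaming)

Answer: YES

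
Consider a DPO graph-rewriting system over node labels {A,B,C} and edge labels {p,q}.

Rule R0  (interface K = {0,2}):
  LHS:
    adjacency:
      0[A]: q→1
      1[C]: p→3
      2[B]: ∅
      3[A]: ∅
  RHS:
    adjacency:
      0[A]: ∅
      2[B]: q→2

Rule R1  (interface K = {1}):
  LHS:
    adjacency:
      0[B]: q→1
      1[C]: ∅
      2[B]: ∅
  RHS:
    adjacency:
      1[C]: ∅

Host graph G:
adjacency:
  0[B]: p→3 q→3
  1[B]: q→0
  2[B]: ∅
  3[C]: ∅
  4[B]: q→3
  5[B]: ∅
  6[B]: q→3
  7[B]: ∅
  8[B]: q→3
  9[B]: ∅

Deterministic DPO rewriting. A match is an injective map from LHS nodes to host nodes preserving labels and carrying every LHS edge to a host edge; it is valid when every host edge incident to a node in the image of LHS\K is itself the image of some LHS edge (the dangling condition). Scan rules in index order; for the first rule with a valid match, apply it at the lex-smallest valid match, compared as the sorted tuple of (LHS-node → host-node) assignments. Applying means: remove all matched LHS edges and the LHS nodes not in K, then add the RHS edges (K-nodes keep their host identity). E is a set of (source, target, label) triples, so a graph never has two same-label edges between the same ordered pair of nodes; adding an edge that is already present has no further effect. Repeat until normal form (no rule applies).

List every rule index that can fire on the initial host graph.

Answer: [R1]

Derivation:
R0: no valid match — LHS pattern not found
R1: 12 valid matches — {0↦4, 1↦3, 2↦2}, {0↦4, 1↦3, 2↦5}, {0↦4, 1↦3, 2↦7} (+9 more)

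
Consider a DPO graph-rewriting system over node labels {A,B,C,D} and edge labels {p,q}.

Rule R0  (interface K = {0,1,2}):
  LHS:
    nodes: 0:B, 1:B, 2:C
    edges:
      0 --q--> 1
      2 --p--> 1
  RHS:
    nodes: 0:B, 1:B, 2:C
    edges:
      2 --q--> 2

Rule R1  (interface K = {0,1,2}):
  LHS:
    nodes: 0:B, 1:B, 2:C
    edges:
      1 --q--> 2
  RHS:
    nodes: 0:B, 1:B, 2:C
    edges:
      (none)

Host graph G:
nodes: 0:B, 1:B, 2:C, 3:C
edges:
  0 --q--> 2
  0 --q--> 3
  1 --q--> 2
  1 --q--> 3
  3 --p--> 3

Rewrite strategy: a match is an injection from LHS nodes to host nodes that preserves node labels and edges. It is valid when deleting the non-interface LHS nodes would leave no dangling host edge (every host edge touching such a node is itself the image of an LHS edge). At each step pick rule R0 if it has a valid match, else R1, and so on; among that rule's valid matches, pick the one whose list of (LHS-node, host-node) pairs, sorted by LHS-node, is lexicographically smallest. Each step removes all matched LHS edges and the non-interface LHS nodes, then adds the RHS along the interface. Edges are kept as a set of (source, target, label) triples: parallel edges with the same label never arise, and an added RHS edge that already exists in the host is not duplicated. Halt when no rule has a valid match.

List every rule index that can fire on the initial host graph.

R0: no valid match — LHS pattern not found
R1: 4 valid matches — {0↦0, 1↦1, 2↦2}, {0↦0, 1↦1, 2↦3}, {0↦1, 1↦0, 2↦2} (+1 more)

Answer: [R1]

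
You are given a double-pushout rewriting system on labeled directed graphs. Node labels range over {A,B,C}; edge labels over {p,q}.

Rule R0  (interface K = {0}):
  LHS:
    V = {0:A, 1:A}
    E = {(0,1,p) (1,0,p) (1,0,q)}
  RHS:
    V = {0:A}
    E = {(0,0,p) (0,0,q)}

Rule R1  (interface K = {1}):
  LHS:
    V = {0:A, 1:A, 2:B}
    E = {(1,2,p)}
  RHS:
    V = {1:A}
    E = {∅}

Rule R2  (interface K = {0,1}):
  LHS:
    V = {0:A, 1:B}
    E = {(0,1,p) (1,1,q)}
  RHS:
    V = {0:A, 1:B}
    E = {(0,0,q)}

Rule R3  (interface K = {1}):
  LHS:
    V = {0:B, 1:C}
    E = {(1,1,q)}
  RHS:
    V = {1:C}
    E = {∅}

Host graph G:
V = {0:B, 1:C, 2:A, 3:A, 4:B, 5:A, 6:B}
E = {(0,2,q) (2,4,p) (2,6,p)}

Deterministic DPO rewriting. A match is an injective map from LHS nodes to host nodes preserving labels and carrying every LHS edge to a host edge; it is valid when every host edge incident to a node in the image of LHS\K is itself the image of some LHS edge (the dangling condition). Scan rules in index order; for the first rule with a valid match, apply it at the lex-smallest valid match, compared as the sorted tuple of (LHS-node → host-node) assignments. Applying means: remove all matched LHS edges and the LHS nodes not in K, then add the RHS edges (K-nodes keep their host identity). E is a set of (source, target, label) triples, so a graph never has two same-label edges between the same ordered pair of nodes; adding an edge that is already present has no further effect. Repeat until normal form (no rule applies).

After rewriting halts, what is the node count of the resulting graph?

[0] host  ⇒  7 nodes, 3 edges  {0-q->2 2-p->4 2-p->6}
[1] R1 @ {0↦3, 1↦2, 2↦4}  ⇒  5 nodes, 2 edges  {0-q->2 2-p->6}
[2] R1 @ {0↦5, 1↦2, 2↦6}  ⇒  3 nodes, 1 edges  {0-q->2}
normal form: no rule applies after step 2
NF nodes: {0:B, 1:C, 2:A}

Answer: 3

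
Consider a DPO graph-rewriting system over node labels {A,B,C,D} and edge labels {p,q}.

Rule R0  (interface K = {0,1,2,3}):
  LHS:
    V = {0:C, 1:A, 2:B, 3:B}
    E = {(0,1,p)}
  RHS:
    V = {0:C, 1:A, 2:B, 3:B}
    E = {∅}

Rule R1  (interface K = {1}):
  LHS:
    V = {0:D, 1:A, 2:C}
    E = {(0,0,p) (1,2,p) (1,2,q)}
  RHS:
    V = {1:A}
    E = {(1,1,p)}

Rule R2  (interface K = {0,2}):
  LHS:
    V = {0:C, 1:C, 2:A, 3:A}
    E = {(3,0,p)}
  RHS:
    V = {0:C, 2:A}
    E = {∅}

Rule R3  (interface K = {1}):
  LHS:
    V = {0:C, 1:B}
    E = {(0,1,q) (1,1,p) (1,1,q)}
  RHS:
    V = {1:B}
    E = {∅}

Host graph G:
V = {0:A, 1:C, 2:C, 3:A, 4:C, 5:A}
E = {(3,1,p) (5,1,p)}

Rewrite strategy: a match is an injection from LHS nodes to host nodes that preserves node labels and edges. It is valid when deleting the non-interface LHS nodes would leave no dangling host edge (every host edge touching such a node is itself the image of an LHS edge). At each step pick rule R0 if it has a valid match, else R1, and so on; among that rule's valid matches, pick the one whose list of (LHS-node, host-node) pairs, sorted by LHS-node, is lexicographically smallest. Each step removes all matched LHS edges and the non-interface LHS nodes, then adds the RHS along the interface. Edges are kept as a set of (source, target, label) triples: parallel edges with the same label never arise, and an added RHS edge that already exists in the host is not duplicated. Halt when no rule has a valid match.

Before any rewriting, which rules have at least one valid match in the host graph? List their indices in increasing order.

Answer: [R2]

Derivation:
R0: no valid match — LHS pattern not found
R1: no valid match — LHS pattern not found
R2: 8 valid matches — {0↦1, 1↦2, 2↦0, 3↦3}, {0↦1, 1↦2, 2↦0, 3↦5}, {0↦1, 1↦2, 2↦3, 3↦5} (+5 more)
R3: no valid match — LHS pattern not found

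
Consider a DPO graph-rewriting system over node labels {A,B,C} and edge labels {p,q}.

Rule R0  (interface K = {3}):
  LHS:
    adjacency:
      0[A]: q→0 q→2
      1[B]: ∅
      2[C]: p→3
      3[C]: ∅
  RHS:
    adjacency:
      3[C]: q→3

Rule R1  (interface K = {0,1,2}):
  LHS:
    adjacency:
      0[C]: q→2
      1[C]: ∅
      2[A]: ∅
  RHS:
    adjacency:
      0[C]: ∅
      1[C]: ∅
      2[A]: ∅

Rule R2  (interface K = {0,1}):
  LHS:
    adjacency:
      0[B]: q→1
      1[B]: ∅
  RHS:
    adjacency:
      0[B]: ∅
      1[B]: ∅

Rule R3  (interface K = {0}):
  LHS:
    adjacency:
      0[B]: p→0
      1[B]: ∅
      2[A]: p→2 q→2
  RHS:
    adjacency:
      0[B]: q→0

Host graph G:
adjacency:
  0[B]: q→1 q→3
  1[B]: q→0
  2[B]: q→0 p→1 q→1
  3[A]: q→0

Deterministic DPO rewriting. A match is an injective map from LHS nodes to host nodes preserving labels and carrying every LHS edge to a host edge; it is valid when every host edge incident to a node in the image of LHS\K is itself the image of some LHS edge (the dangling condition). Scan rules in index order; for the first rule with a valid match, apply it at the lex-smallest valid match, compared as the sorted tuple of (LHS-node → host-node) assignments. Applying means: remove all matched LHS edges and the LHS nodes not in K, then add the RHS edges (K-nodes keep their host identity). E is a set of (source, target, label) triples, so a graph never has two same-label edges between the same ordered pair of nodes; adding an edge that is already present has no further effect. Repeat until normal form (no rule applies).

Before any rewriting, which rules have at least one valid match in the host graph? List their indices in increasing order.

R0: no valid match — LHS pattern not found
R1: no valid match — LHS pattern not found
R2: 4 valid matches — {0↦0, 1↦1}, {0↦1, 1↦0}, {0↦2, 1↦0} (+1 more)
R3: no valid match — LHS pattern not found

Answer: [R2]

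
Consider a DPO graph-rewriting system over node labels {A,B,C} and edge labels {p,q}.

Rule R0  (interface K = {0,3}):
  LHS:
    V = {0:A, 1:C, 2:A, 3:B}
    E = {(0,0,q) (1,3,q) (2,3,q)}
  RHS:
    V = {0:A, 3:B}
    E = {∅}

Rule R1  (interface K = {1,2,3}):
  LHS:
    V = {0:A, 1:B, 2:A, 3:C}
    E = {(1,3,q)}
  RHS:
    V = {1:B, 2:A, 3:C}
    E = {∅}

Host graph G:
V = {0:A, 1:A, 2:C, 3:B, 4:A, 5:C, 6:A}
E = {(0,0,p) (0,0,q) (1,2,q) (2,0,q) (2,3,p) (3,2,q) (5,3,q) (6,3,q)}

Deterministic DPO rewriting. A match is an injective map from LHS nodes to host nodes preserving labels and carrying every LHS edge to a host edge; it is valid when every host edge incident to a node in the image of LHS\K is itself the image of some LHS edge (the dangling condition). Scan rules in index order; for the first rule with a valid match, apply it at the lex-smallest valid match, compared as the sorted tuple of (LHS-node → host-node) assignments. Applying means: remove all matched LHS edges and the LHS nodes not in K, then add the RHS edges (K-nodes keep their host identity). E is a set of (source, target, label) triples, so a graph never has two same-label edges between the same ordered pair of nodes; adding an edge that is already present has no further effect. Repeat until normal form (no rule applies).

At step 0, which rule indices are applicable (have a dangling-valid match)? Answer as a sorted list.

R0: 1 valid match — {0↦0, 1↦5, 2↦6, 3↦3}
R1: 3 valid matches — {0↦4, 1↦3, 2↦0, 3↦2}, {0↦4, 1↦3, 2↦1, 3↦2}, {0↦4, 1↦3, 2↦6, 3↦2}

Answer: [R0,R1]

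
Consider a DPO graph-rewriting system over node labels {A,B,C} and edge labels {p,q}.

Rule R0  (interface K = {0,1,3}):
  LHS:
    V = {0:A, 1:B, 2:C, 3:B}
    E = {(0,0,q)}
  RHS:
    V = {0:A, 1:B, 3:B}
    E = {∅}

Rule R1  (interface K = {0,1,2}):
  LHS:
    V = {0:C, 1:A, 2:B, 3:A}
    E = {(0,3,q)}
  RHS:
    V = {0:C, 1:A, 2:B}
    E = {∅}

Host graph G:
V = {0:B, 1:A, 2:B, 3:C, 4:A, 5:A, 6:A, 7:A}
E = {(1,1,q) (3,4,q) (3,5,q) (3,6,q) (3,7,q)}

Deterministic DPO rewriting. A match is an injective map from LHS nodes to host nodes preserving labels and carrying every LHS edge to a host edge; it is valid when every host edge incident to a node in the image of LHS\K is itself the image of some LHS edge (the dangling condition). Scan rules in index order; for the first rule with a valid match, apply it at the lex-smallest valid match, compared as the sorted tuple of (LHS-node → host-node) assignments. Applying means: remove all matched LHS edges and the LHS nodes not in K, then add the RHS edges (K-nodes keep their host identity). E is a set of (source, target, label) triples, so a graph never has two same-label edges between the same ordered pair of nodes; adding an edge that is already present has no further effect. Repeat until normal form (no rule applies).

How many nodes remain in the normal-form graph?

Answer: 3

Rewrite trace:
initial: |V|=8 |E|=5  E = 1-q->1 3-q->4 3-q->5 3-q->6 3-q->7
step 1: apply R1 at {0↦3, 1↦1, 2↦0, 3↦4}  → |V|=7 |E|=4  E = 1-q->1 3-q->5 3-q->6 3-q->7
step 2: apply R1 at {0↦3, 1↦1, 2↦0, 3↦5}  → |V|=6 |E|=3  E = 1-q->1 3-q->6 3-q->7
step 3: apply R1 at {0↦3, 1↦1, 2↦0, 3↦6}  → |V|=5 |E|=2  E = 1-q->1 3-q->7
step 4: apply R1 at {0↦3, 1↦1, 2↦0, 3↦7}  → |V|=4 |E|=1  E = 1-q->1
step 5: apply R0 at {0↦1, 1↦0, 2↦3, 3↦2}  → |V|=3 |E|=0  E = ∅
halt: no rule applies after step 5
NF nodes: {0:B, 1:A, 2:B}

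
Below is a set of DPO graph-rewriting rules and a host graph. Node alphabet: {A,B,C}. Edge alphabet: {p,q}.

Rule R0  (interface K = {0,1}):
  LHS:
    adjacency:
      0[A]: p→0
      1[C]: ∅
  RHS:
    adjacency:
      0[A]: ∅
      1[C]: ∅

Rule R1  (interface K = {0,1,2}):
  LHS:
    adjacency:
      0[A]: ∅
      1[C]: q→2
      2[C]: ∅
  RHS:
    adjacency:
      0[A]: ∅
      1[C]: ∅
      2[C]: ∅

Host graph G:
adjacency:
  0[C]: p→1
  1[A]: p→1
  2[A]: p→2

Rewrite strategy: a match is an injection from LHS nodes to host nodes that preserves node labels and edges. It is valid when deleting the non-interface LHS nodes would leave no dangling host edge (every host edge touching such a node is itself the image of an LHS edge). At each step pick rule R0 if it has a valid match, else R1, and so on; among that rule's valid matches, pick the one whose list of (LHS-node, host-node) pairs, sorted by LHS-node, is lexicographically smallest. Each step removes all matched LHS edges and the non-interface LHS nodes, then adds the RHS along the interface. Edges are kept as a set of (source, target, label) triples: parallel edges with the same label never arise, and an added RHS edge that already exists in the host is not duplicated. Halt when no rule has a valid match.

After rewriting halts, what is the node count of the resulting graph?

Answer: 3

Derivation:
start.  V:3 E:3  edges: 0-p->1 1-p->1 2-p->2
1. fire R0 via {0↦1, 1↦0}  →  V:3 E:2  edges: 0-p->1 2-p->2
2. fire R0 via {0↦2, 1↦0}  →  V:3 E:1  edges: 0-p->1
final graph: no rule applies after step 2
NF nodes: {0:C, 1:A, 2:A}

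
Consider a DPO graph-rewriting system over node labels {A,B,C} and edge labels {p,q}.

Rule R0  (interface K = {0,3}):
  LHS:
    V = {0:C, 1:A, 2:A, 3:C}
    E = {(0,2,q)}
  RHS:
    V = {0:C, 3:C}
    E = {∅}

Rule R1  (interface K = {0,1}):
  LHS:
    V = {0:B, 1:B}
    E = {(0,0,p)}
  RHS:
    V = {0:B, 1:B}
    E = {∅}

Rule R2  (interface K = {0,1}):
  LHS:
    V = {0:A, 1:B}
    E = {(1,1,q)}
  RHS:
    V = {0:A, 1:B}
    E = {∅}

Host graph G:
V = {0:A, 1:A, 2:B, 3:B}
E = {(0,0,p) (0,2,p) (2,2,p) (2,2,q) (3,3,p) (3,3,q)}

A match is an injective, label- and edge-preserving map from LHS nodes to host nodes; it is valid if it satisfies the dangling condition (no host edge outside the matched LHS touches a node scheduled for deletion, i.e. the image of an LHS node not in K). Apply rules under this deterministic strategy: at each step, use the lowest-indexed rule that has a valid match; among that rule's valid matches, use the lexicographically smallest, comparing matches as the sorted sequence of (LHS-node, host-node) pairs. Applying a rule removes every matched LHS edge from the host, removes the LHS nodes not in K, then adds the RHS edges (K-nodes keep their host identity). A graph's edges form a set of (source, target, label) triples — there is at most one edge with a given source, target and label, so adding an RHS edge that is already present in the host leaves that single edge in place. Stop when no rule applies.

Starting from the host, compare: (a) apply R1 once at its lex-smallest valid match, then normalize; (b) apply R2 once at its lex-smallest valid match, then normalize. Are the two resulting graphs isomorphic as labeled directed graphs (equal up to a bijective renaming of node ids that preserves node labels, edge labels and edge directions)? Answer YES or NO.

Answer: YES

Rewrite trace:
branch R1-first: apply at {0↦2, 1↦3} → |E|=5, then 3 more step(s) → NF |V|=4 |E|=2 V={0:A, 1:A, 2:B, 3:B} E=0-p->0 0-p->2
branch R2-first: apply at {0↦0, 1↦2} → |E|=5, then 3 more step(s) → NF |V|=4 |E|=2 V={0:A, 1:A, 2:B, 3:B} E=0-p->0 0-p->2
graphs isomorphic (equal up to label-preserving node renaming)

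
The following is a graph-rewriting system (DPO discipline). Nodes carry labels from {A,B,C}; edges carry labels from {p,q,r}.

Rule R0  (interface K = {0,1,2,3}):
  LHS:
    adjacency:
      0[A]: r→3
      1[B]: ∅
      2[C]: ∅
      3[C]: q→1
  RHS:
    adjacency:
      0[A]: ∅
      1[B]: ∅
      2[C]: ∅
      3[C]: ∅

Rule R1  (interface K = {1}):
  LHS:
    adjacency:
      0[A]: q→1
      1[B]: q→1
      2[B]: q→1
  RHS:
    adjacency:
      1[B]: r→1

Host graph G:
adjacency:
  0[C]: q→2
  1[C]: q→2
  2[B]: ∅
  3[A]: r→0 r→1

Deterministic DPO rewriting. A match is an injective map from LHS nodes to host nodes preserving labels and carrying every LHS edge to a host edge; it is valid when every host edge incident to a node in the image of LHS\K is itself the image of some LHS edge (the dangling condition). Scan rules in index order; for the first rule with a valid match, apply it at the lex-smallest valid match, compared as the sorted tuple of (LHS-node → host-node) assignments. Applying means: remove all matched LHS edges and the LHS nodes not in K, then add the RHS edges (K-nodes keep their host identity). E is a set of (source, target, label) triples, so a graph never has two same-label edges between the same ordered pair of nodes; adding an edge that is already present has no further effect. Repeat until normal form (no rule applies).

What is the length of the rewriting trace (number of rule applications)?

Answer: 2

Rewrite trace:
start.  V:4 E:4  edges: 0-q->2 1-q->2 3-r->0 3-r->1
1. fire R0 via {0↦3, 1↦2, 2↦0, 3↦1}  →  V:4 E:2  edges: 0-q->2 3-r->0
2. fire R0 via {0↦3, 1↦2, 2↦1, 3↦0}  →  V:4 E:0  edges: ∅
halt: no rule applies after step 2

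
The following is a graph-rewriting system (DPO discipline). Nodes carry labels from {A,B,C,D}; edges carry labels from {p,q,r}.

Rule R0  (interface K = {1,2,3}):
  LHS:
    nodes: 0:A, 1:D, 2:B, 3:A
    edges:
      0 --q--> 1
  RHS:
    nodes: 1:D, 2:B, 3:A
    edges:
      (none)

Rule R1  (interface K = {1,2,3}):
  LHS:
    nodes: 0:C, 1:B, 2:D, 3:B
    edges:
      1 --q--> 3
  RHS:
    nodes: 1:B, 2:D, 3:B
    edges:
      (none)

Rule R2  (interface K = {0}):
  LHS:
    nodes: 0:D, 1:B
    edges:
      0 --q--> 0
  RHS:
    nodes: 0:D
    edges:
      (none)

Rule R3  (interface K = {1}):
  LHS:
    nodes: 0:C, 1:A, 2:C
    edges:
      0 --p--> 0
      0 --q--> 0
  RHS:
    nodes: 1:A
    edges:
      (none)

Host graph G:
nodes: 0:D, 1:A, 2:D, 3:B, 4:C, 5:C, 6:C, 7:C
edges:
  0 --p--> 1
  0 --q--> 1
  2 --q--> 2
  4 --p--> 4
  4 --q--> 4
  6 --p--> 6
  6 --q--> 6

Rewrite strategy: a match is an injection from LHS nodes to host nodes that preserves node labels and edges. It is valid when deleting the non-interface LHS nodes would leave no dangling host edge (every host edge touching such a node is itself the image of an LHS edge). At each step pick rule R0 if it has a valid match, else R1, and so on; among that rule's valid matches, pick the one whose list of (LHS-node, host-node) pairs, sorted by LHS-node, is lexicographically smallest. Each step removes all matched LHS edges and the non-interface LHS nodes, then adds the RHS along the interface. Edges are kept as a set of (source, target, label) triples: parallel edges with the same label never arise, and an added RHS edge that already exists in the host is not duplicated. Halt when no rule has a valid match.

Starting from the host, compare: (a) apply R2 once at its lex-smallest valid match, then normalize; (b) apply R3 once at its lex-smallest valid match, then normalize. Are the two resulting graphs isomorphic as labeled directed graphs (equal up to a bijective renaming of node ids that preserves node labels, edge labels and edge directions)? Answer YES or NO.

Answer: YES

Steps:
branch R2-first: apply at {0↦2, 1↦3} → |E|=6, then 2 more step(s) → NF |V|=3 |E|=2 V={0:D, 1:A, 2:D} E=0-p->1 0-q->1
branch R3-first: apply at {0↦4, 1↦1, 2↦5} → |E|=5, then 2 more step(s) → NF |V|=3 |E|=2 V={0:D, 1:A, 2:D} E=0-p->1 0-q->1
graphs isomorphic (equal up to label-preserving node renaming)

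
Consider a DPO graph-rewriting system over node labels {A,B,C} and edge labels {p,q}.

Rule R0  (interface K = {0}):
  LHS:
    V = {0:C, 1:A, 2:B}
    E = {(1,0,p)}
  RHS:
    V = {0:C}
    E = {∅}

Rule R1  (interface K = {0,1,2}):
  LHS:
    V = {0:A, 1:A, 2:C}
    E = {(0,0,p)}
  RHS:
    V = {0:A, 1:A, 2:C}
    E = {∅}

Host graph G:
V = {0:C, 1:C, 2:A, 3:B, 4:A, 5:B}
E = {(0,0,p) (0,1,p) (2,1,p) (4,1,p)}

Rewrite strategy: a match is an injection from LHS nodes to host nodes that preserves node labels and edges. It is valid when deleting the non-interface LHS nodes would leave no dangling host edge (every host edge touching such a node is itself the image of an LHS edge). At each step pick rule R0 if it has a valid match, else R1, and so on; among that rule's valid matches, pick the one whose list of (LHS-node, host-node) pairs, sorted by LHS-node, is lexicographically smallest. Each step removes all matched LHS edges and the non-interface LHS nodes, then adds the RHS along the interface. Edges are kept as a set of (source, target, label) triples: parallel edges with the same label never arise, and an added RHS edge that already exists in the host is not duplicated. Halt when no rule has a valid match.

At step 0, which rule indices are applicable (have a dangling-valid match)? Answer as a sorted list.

Answer: [R0]

Steps:
R0: 4 valid matches — {0↦1, 1↦2, 2↦3}, {0↦1, 1↦2, 2↦5}, {0↦1, 1↦4, 2↦3} (+1 more)
R1: no valid match — LHS pattern not found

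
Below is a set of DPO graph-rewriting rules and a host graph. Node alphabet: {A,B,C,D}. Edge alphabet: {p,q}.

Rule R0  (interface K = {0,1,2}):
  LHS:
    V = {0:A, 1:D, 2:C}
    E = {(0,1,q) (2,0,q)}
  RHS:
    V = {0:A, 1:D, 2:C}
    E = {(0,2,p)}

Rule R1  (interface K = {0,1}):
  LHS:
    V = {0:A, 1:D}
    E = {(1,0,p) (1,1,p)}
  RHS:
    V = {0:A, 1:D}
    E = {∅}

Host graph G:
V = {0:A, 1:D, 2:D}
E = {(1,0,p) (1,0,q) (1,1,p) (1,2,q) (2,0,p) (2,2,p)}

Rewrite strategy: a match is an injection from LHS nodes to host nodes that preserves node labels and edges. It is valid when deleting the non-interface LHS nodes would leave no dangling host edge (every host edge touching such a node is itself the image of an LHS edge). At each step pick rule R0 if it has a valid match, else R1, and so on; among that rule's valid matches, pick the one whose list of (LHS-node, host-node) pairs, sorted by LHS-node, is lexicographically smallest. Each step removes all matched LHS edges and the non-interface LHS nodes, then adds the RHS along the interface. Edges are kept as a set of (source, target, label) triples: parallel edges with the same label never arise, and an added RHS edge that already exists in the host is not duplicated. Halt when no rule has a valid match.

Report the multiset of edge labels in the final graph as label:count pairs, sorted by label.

Answer: q:2

Steps:
initial: |V|=3 |E|=6  E = 1-p->0 1-q->0 1-p->1 1-q->2 2-p->0 2-p->2
step 1: apply R1 at {0↦0, 1↦1}  → |V|=3 |E|=4  E = 1-q->0 1-q->2 2-p->0 2-p->2
step 2: apply R1 at {0↦0, 1↦2}  → |V|=3 |E|=2  E = 1-q->0 1-q->2
halt: no rule applies after step 2
NF edges: [(1, 0, 'q'), (1, 2, 'q')]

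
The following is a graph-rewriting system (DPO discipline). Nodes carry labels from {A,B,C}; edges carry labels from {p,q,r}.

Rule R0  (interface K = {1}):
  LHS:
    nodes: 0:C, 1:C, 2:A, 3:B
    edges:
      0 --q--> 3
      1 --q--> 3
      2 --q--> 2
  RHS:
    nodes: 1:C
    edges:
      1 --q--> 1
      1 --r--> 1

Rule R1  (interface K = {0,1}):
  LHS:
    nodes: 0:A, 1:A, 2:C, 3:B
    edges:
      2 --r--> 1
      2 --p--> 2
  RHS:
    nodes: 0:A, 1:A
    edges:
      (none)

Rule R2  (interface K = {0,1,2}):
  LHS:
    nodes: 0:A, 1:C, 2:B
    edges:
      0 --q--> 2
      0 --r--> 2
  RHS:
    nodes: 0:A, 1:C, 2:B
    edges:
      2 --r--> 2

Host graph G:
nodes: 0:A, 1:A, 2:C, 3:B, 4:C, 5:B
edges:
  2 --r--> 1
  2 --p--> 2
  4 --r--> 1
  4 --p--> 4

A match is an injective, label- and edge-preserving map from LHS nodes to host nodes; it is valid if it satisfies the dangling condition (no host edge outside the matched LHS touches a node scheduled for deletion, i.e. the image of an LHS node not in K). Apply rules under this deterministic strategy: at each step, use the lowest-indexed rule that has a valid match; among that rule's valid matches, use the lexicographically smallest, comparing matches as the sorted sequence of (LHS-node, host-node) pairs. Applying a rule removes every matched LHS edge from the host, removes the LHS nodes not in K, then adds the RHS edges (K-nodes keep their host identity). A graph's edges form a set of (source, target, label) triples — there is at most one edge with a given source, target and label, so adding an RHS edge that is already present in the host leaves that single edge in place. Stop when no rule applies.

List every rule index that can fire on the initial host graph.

R0: no valid match — LHS pattern not found
R1: 4 valid matches — {0↦0, 1↦1, 2↦2, 3↦3}, {0↦0, 1↦1, 2↦2, 3↦5}, {0↦0, 1↦1, 2↦4, 3↦3} (+1 more)
R2: no valid match — LHS pattern not found

Answer: [R1]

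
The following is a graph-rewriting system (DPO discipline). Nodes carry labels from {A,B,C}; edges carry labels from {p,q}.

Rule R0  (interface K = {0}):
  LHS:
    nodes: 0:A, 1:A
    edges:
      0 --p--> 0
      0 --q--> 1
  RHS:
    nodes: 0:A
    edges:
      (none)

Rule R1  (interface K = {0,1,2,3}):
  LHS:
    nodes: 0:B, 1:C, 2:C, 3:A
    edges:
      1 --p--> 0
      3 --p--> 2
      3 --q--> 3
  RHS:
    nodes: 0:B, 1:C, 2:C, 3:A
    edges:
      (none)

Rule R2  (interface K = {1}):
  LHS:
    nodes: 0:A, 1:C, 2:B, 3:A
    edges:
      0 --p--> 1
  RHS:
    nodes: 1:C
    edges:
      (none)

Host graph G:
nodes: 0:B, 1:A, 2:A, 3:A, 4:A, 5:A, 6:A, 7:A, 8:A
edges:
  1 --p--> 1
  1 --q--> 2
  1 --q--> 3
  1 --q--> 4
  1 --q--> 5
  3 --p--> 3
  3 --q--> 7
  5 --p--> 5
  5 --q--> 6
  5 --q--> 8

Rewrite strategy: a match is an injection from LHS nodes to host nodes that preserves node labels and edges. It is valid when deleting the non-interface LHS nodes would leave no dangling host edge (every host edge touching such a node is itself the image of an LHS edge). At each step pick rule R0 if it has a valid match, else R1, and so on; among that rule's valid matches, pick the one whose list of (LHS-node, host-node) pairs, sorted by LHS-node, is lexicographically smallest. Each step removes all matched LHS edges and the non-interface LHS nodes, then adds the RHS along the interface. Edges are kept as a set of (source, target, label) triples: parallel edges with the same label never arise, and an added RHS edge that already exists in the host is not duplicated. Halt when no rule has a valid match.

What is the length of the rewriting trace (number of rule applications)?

[0] host  ⇒  9 nodes, 10 edges  {1-p->1 1-q->2 1-q->3 1-q->4 1-q->5 3-p->3 3-q->7 5-p->5 5-q->6 5-q->8}
[1] R0 @ {0↦1, 1↦2}  ⇒  8 nodes, 8 edges  {1-q->3 1-q->4 1-q->5 3-p->3 3-q->7 5-p->5 5-q->6 5-q->8}
[2] R0 @ {0↦3, 1↦7}  ⇒  7 nodes, 6 edges  {1-q->3 1-q->4 1-q->5 5-p->5 5-q->6 5-q->8}
[3] R0 @ {0↦5, 1↦6}  ⇒  6 nodes, 4 edges  {1-q->3 1-q->4 1-q->5 5-q->8}
final graph: no rule applies after step 3

Answer: 3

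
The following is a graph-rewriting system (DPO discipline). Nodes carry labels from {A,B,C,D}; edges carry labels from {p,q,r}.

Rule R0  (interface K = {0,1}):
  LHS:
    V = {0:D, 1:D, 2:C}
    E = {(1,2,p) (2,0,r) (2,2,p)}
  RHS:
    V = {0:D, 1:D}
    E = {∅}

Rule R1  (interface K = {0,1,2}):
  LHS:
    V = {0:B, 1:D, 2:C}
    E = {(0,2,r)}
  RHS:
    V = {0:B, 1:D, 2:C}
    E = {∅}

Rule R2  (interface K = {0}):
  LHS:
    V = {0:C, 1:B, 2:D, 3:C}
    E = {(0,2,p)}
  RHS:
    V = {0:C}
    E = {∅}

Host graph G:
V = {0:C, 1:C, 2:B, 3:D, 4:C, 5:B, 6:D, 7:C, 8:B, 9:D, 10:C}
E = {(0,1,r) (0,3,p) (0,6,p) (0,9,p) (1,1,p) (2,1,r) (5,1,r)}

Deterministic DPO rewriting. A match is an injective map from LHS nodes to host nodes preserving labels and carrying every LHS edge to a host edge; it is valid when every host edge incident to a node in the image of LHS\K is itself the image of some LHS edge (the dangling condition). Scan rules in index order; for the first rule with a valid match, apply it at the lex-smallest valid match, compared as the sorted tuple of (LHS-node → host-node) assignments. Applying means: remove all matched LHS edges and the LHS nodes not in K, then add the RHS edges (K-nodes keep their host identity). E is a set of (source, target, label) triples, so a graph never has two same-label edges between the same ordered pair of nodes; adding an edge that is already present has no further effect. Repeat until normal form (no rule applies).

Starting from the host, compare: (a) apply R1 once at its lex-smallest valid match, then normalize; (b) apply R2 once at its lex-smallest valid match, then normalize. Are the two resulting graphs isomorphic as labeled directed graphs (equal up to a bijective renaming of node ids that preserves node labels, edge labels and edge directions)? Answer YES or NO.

Answer: YES

Rewrite trace:
branch R1-first: apply at {0↦2, 1↦3, 2↦1} → |E|=6, then 4 more step(s) → NF |V|=2 |E|=2 V={0:C, 1:C} E=0-r->1 1-p->1
branch R2-first: apply at {0↦0, 1↦8, 2↦3, 3↦4} → |E|=6, then 4 more step(s) → NF |V|=2 |E|=2 V={0:C, 1:C} E=0-r->1 1-p->1
graphs isomorphic (equal up to label-preserving node renaming)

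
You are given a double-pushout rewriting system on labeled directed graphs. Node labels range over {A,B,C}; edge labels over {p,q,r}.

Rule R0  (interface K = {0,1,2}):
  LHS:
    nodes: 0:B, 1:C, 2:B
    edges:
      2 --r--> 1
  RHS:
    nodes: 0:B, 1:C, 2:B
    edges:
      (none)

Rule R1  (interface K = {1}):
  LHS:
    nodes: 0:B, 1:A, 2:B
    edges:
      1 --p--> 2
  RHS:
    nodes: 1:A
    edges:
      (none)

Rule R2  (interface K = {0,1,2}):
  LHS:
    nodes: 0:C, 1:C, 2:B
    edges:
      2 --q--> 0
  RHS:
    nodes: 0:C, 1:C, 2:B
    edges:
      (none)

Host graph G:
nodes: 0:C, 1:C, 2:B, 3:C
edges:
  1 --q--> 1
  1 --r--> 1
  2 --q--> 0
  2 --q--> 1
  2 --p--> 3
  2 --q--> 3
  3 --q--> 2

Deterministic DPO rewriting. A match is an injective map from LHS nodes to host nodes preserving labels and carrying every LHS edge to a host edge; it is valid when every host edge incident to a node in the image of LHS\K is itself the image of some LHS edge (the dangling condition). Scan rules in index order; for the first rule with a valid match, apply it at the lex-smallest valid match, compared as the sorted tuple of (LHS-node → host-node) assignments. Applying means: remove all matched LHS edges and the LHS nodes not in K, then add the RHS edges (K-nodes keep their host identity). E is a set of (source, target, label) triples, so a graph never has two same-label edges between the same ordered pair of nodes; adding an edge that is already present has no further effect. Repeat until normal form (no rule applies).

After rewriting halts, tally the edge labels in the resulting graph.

start.  V:4 E:7  edges: 1-q->1 1-r->1 2-q->0 2-q->1 2-p->3 2-q->3 3-q->2
1. fire R2 via {0↦0, 1↦1, 2↦2}  →  V:4 E:6  edges: 1-q->1 1-r->1 2-q->1 2-p->3 2-q->3 3-q->2
2. fire R2 via {0↦1, 1↦0, 2↦2}  →  V:4 E:5  edges: 1-q->1 1-r->1 2-p->3 2-q->3 3-q->2
3. fire R2 via {0↦3, 1↦0, 2↦2}  →  V:4 E:4  edges: 1-q->1 1-r->1 2-p->3 3-q->2
halt: no rule applies after step 3
NF edges: [(1, 1, 'q'), (1, 1, 'r'), (2, 3, 'p'), (3, 2, 'q')]

Answer: p:1 q:2 r:1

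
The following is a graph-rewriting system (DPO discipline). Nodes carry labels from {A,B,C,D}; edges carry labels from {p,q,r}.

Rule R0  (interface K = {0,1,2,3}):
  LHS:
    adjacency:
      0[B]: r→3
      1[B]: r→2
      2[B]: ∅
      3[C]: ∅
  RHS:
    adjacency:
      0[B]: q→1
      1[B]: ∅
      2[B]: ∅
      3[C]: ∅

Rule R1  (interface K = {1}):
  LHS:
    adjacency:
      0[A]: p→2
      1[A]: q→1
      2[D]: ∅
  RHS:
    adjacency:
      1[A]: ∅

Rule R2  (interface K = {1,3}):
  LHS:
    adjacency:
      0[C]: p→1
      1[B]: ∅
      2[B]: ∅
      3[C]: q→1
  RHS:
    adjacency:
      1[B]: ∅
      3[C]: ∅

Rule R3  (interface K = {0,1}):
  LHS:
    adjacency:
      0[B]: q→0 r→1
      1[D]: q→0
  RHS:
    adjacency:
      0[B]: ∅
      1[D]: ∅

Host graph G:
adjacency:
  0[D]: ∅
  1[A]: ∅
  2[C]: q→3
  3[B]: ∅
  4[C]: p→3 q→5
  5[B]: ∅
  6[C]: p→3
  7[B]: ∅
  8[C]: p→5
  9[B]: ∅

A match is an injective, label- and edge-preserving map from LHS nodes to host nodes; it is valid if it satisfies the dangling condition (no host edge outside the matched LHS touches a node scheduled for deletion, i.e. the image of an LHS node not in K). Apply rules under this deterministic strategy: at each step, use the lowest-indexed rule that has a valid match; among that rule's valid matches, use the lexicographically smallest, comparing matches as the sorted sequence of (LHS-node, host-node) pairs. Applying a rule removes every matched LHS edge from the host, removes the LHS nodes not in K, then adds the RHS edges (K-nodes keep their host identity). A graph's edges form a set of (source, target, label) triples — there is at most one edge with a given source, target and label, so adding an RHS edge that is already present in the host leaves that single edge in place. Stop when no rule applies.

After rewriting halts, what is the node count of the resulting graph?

start.  V:10 E:5  edges: 2-q->3 4-p->3 4-q->5 6-p->3 8-p->5
1. fire R2 via {0↦6, 1↦3, 2↦7, 3↦2}  →  V:8 E:3  edges: 4-p->3 4-q->5 8-p->5
2. fire R2 via {0↦8, 1↦5, 2↦9, 3↦4}  →  V:6 E:1  edges: 4-p->3
halt: no rule applies after step 2
NF nodes: {0:D, 1:A, 2:C, 3:B, 4:C, 5:B}

Answer: 6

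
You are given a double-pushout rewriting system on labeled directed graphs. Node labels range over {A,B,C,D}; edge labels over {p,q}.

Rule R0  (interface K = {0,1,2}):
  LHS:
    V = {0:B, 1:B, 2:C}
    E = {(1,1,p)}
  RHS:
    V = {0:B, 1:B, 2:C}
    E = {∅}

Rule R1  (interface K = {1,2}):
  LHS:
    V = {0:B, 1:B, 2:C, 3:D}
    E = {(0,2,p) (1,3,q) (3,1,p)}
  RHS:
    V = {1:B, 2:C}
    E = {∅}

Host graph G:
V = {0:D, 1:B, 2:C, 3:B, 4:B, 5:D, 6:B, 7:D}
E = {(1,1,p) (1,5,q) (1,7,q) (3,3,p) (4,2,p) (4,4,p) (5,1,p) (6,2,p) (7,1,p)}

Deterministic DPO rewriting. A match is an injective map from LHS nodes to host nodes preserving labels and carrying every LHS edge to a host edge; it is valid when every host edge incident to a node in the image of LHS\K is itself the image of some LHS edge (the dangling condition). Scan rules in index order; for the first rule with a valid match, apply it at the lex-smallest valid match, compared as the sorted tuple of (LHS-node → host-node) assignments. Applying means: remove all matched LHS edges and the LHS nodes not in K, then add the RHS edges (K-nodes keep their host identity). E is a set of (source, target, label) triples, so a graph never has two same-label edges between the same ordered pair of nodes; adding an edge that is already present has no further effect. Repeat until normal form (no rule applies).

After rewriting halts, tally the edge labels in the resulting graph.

[0] host  ⇒  8 nodes, 9 edges  {1-p->1 1-q->5 1-q->7 3-p->3 4-p->2 4-p->4 5-p->1 6-p->2 7-p->1}
[1] R0 @ {0↦1, 1↦3, 2↦2}  ⇒  8 nodes, 8 edges  {1-p->1 1-q->5 1-q->7 4-p->2 4-p->4 5-p->1 6-p->2 7-p->1}
[2] R0 @ {0↦1, 1↦4, 2↦2}  ⇒  8 nodes, 7 edges  {1-p->1 1-q->5 1-q->7 4-p->2 5-p->1 6-p->2 7-p->1}
[3] R0 @ {0↦3, 1↦1, 2↦2}  ⇒  8 nodes, 6 edges  {1-q->5 1-q->7 4-p->2 5-p->1 6-p->2 7-p->1}
[4] R1 @ {0↦4, 1↦1, 2↦2, 3↦5}  ⇒  6 nodes, 3 edges  {1-q->7 6-p->2 7-p->1}
[5] R1 @ {0↦6, 1↦1, 2↦2, 3↦7}  ⇒  4 nodes, 0 edges  {∅}
final graph: no rule applies after step 5
NF edges: []

Answer: (no edges)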